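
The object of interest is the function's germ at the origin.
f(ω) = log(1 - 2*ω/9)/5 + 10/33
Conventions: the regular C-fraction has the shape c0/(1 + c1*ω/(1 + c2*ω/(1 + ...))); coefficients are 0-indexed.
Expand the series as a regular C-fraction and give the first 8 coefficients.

The regular C-fraction coefficients are [10/33, 11/75, -58/225, -25/1566, -149/1566, -232/6705, -57/745, -149/3591].

Taylor coefficients (expand at 0): a_0 = 10/33, a_1 = -2/45, a_2 = -2/405, a_3 = -8/10935, a_4 = -4/32805, a_5 = -32/1476225, a_6 = -32/7971615, a_7 = -128/167403915.
c0 = a_0 = 10/33. Peel one level at a time: if S = 1 + c*ω/S' with S'(0) = 1, then c is the ω-coefficient of S and S' = c*ω/(S - 1).
S_1 = c0/f = 1 + (11/75)*ω + (638/16875)*ω^2 + ...; c1 = 11/75.
S_2 = c1*ω/(S_1 - 1) = 1 + (-58/225)*ω + (-1/243)*ω^2 + ...; c2 = -58/225.
S_3 = c2*ω/(S_2 - 1) = 1 + (-25/1566)*ω + (-3725/2452356)*ω^2 + ...; c3 = -25/1566.
S_4 = c3*ω/(S_3 - 1) = 1 + (-149/1566)*ω + (-4/1215)*ω^2 + ...; c4 = -149/1566.
S_5 = c4*ω/(S_4 - 1) = 1 + (-232/6705)*ω + (-4408/1665075)*ω^2 + ...; c5 = -232/6705.
S_6 = c5*ω/(S_5 - 1) = 1 + (-57/745)*ω + (-1/315)*ω^2 + ...; c6 = -57/745.
S_7 = c6*ω/(S_6 - 1) = 1 + (-149/3591)*ω + ...; c7 = -149/3591.


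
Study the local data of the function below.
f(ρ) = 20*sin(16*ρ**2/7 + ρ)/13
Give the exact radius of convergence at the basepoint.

The radius of convergence is infinite.

The factor -sin(16*ρ**2/7 + ρ) is entire and contributes no finite singular point.
The polynomial part has no poles.
No finite singular points: the Taylor series at 0 converges everywhere.


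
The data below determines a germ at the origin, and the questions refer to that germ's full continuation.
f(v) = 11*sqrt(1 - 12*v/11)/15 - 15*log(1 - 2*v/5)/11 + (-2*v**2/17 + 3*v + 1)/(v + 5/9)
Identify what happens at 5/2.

The term (-15/11)*log(1 - v/(5/2)) has argument 1 - 5/2/(5/2) = 0 at 5/2: a logarithmic (infinitely-sheeted) branch point; the remaining terms are analytic or single-valued there.

The point is a logarithmic branch point.


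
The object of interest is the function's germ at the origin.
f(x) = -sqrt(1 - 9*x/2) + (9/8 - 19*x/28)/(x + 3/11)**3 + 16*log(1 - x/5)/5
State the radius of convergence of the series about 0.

The radius of convergence is 2/9.

Denominator factor (x + 3/11)^3: pole of order 3 at -3/11, modulus 3/11.
Branch term (16/5)*log(1 - x/(5)): its argument vanishes at x = 5, a logarithmic branch point, modulus 5.
Branch term (-1)*sqrt(1 - x/(2/9)): its argument vanishes at x = 2/9, a square-root branch point, modulus 2/9.
The radius of convergence is the smallest modulus among the singular points: 2/9.


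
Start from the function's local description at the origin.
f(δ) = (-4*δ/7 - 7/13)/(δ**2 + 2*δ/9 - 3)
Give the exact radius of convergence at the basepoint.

The radius of convergence is -1/9 + (2/9)*sqrt(61).

Denominator factor (δ**2 + 2*δ/9 - 3): discriminant 976/81, real irrational roots -1/9 + (2/9)*sqrt(61) and -1/9 - (2/9)*sqrt(61); poles of order 1, moduli -1/9 + (2/9)*sqrt(61) and 1/9 + (2/9)*sqrt(61).
The radius of convergence is the smallest modulus among the singular points: -1/9 + (2/9)*sqrt(61).


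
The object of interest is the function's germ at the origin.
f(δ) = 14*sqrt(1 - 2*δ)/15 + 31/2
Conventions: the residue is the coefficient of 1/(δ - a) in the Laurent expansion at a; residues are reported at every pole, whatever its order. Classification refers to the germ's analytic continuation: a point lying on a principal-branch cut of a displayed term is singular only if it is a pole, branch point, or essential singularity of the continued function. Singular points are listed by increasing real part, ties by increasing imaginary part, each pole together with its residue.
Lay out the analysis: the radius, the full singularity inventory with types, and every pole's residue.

Branch term (14/15)*sqrt(1 - δ/(1/2)): its argument vanishes at δ = 1/2, a square-root branch point, modulus 1/2.
The radius of convergence is the smallest modulus among the singular points: 1/2.

Radius of convergence at 0: 1/2.
At 1/2: an algebraic (square-root) branch point.


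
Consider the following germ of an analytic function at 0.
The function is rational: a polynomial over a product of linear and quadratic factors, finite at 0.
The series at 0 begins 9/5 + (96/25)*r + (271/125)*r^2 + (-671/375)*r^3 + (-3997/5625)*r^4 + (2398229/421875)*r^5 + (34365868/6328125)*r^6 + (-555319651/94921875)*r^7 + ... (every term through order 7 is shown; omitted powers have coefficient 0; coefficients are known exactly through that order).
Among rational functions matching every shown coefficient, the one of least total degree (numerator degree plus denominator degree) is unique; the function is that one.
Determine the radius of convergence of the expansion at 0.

No rational of total degree below 5 reproduces all 8 coefficients; solving the [0/5] Pade equations on them gives f(r) = -5/((r - 5/3)**3*(r**2 - r/5 + 3/5)), whose expansion matches every shown term.
Denominator factor (r - 5/3)^3: pole of order 3 at 5/3, modulus 5/3.
Denominator factor (r**2 - r/5 + 3/5): discriminant -59/25, complex-conjugate roots (1/10) + ((1/10)*sqrt(59))*i and (1/10) - ((1/10)*sqrt(59))*i; poles of order 1, moduli (1/5)*sqrt(15) and (1/5)*sqrt(15).
The radius of convergence is the smallest modulus among the singular points: (1/5)*sqrt(15).

The radius of convergence is (1/5)*sqrt(15).


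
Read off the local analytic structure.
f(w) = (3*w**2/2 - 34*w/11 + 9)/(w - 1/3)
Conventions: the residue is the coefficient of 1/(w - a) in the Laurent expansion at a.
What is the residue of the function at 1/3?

At the order-1 pole 1/3 set g(w) = (w - (1/3))*f(w) = 3*w**2/2 - 34*w/11 + 9.
Simple pole: residue = g(a) at a = 1/3, which is 179/22.

The residue is 179/22.


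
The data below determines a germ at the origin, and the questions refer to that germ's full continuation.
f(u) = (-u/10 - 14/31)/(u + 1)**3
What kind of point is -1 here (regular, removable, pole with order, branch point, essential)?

The denominator factor u + 1 vanishes at -1 and appears to the power 3; the numerator there equals -109/310, nonzero, and no other factor vanishes.
Hence a pole whose order is the multiplicity, 3.

The point is a pole of order 3.


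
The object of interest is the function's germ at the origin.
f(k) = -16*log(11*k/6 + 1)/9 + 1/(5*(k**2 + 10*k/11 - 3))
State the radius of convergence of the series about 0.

Denominator factor (k**2 + 10*k/11 - 3): discriminant 1552/121, real irrational roots -5/11 + (2/11)*sqrt(97) and -5/11 - (2/11)*sqrt(97); poles of order 1, moduli -5/11 + (2/11)*sqrt(97) and 5/11 + (2/11)*sqrt(97).
Branch term (-16/9)*log(1 - k/(-6/11)): its argument vanishes at k = -6/11, a logarithmic branch point, modulus 6/11.
The radius of convergence is the smallest modulus among the singular points: 6/11.

The radius of convergence is 6/11.


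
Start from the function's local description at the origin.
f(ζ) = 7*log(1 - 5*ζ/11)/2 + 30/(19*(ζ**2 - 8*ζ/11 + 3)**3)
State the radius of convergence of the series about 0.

The radius of convergence is sqrt(3).

Denominator factor (ζ**2 - 8*ζ/11 + 3)^3: discriminant -1388/121, complex-conjugate roots (4/11) + ((1/11)*sqrt(347))*i and (4/11) - ((1/11)*sqrt(347))*i; poles of order 3, moduli sqrt(3) and sqrt(3).
Branch term (7/2)*log(1 - ζ/(11/5)): its argument vanishes at ζ = 11/5, a logarithmic branch point, modulus 11/5.
The radius of convergence is the smallest modulus among the singular points: sqrt(3).


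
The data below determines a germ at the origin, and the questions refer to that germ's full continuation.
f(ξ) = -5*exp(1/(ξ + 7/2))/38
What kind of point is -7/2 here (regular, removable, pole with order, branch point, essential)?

The point is an essential singularity.

The exponent 1/(ξ - (-7/2)) has a pole at -7/2, so exp(1/(ξ - (-7/2))) takes every nonzero value near it: an essential singularity (not a pole of any order).


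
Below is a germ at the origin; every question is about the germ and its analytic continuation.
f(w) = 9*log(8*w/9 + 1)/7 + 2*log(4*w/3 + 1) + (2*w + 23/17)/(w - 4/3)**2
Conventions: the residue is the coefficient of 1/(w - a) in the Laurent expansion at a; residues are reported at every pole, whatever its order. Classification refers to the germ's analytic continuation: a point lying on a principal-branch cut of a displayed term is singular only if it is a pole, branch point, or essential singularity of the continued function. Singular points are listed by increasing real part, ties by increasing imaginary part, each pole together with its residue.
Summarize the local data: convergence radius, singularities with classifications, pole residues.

Denominator factor (w - 4/3)^2: pole of order 2 at 4/3, modulus 4/3.
Branch term (2)*log(1 - w/(-3/4)): its argument vanishes at w = -3/4, a logarithmic branch point, modulus 3/4.
Branch term (9/7)*log(1 - w/(-9/8)): its argument vanishes at w = -9/8, a logarithmic branch point, modulus 9/8.
The radius of convergence is the smallest modulus among the singular points: 3/4.
The branch terms are analytic at 4/3 and contribute nothing to the residue; only the rational part matters.
At the order-2 pole 4/3 set g(w) = (w - (4/3))^2*(rational part) = 2*w + 23/17.
Order-2 pole: residue = g'(a); g'(4/3) = 2, so the residue is 2.
List the singular points by increasing real part (a conjugate pair: the negative imaginary part first).

Radius of convergence at 0: 3/4.
At -9/8: a logarithmic branch point.
At -3/4: a logarithmic branch point.
At 4/3: a pole of order 2; residue 2.


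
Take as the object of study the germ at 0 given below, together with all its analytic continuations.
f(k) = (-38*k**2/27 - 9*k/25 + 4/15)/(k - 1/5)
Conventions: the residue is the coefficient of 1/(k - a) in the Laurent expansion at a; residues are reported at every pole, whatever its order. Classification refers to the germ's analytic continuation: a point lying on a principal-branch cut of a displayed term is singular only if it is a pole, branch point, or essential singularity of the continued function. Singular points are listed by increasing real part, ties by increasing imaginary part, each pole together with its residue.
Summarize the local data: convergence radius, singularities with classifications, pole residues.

Radius of convergence at 0: 1/5.
At 1/5: a pole of order 1; residue 467/3375.

Denominator factor (k - 1/5): pole of order 1 at 1/5, modulus 1/5.
The radius of convergence is the smallest modulus among the singular points: 1/5.
At the order-1 pole 1/5 set g(k) = (k - (1/5))*f(k) = -38*k**2/27 - 9*k/25 + 4/15.
Simple pole: residue = g(a) at a = 1/5, which is 467/3375.


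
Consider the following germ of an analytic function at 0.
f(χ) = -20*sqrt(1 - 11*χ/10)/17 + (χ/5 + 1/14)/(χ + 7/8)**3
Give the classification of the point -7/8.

The denominator factor χ + 7/8 vanishes at -7/8 and appears to the power 3; the numerator there equals -29/280, nonzero, and no other factor vanishes.
The branch terms are analytic at this point.
Hence a pole whose order is the multiplicity, 3.

The point is a pole of order 3.


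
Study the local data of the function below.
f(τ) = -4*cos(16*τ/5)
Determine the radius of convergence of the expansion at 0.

The factor cos(16*τ/5) is entire and contributes no finite singular point.
The polynomial part has no poles.
No finite singular points: the Taylor series at 0 converges everywhere.

The radius of convergence is infinite.


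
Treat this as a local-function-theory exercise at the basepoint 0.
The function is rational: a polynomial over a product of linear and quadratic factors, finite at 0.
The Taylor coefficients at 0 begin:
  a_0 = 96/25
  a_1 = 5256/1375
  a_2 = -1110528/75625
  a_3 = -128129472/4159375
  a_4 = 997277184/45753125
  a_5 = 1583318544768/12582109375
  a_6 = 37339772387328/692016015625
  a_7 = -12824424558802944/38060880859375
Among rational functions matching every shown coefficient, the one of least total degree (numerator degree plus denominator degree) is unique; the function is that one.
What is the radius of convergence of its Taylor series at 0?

No rational of total degree below 5 reproduces all 8 coefficients; solving the [1/4] Pade equations on them gives f(u) = (2/3 - u/2)/(u**2 - 4*u/11 + 5/12)**2, whose expansion matches every shown term.
Denominator factor (u**2 - 4*u/11 + 5/12)^2: discriminant -557/363, complex-conjugate roots (2/11) + ((1/66)*sqrt(1671))*i and (2/11) - ((1/66)*sqrt(1671))*i; poles of order 2, moduli (1/6)*sqrt(15) and (1/6)*sqrt(15).
The radius of convergence is the smallest modulus among the singular points: (1/6)*sqrt(15).

The radius of convergence is (1/6)*sqrt(15).


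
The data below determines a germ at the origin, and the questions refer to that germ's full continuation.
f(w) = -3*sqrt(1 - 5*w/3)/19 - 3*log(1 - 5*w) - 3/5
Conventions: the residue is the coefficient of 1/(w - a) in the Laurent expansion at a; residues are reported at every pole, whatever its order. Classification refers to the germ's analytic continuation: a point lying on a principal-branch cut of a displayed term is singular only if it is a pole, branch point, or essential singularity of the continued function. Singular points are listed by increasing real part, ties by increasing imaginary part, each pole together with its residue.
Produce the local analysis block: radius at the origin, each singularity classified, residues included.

Radius of convergence at 0: 1/5.
At 1/5: a logarithmic branch point.
At 3/5: an algebraic (square-root) branch point.

Branch term (-3)*log(1 - w/(1/5)): its argument vanishes at w = 1/5, a logarithmic branch point, modulus 1/5.
Branch term (-3/19)*sqrt(1 - w/(3/5)): its argument vanishes at w = 3/5, a square-root branch point, modulus 3/5.
The radius of convergence is the smallest modulus among the singular points: 1/5.
List the singular points by increasing real part (a conjugate pair: the negative imaginary part first).


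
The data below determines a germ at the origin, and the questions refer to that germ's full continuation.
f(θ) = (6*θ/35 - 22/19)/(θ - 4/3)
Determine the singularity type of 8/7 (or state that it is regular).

The point is a regular point.

Denominator factors: θ - 4/3 = -4/21 at θ = 8/7 — none vanishes.
So the germ continues analytically to 8/7.


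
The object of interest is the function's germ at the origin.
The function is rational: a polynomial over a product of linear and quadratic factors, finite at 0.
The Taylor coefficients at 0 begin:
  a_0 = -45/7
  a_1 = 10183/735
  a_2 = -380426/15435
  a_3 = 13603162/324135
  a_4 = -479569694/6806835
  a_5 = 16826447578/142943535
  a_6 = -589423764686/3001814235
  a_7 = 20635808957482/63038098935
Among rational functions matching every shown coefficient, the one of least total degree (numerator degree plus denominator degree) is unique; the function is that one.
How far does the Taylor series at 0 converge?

The radius of convergence is 3/5.

No rational of total degree below 4 reproduces all 8 coefficients; solving the [2/2] Pade equations on them gives f(λ) = (λ**2/4 - 14*λ/25 - 27/4)/((λ + 3/5)*(λ + 7/4)), whose expansion matches every shown term.
Denominator factor (λ + 7/4): pole of order 1 at -7/4, modulus 7/4.
Denominator factor (λ + 3/5): pole of order 1 at -3/5, modulus 3/5.
The radius of convergence is the smallest modulus among the singular points: 3/5.


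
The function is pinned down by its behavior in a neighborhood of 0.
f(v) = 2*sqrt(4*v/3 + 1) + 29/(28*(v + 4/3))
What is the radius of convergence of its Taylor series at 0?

The radius of convergence is 3/4.

Denominator factor (v + 4/3): pole of order 1 at -4/3, modulus 4/3.
Branch term (2)*sqrt(1 - v/(-3/4)): its argument vanishes at v = -3/4, a square-root branch point, modulus 3/4.
The radius of convergence is the smallest modulus among the singular points: 3/4.


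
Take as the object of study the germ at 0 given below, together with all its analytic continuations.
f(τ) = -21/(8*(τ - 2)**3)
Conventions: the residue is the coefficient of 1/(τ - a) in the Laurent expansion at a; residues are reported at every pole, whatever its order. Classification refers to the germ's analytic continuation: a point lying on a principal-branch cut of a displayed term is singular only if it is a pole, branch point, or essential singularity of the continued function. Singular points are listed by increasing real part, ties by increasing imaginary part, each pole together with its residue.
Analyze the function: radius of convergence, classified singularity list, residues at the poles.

Radius of convergence at 0: 2.
At 2: a pole of order 3; residue 0.

Denominator factor (τ - 2)^3: pole of order 3 at 2, modulus 2.
The radius of convergence is the smallest modulus among the singular points: 2.
At the order-3 pole 2 set g(τ) = (τ - (2))^3*f(τ) = -21/8.
Order-3 pole: residue = g''(a)/2; g''(2) = 0, so the residue is 0.


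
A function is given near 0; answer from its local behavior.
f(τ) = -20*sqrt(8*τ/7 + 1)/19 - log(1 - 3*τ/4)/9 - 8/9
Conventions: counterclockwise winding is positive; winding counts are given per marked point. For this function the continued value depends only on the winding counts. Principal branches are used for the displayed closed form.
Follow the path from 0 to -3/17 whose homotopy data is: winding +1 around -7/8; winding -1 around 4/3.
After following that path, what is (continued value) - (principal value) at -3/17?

The rational part is single-valued and drops out of the difference; each branch term changes only by its own monodromy.
(-20/19)*sqrt(1 - τ/(-7/8)): winding +1 is odd, the square root flips sign, contributing -2*(-20/19)*sqrt(1 - (-3/17)/(-7/8)) = -2*(-20/19)*sqrt(95/119) = (40/2261)*sqrt(11305).
(-1/9)*log(1 - τ/(4/3)): each positive loop around 4/3 adds 2*pi*i to the log, so winding -1 contributes (-1/9)*(-1)*2*pi*i = (2/9)*pi*i.
Summing the contributions at τ = -3/17 gives ((40/2261)*sqrt(11305)) + ((2/9)*pi)*i.

Continued minus principal equals ((40/2261)*sqrt(11305)) + ((2/9)*pi)*i.


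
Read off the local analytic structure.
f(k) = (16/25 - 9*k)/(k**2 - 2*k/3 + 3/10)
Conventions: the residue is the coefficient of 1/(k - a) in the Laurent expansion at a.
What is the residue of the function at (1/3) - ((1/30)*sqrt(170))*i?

The residue is (-9/2) - ((177/850)*sqrt(170))*i.

The factor k**2 - 2*k/3 + 3/10 splits as (k - a)(k - a') with a = (1/3) - ((1/30)*sqrt(170))*i, a' = (1/3) + ((1/30)*sqrt(170))*i. At the order-1 pole a set g(k) = (k - a)*f(k) = [16/25 - 9*k] / (k - a').
Simple pole: residue = g(a) at a = (1/3) - ((1/30)*sqrt(170))*i, which is (-9/2) - ((177/850)*sqrt(170))*i.


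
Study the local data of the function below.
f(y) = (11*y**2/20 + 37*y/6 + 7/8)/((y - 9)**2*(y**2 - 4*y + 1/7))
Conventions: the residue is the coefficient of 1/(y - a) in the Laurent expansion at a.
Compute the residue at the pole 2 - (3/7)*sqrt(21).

The factor y**2 - 4*y + 1/7 splits as (y - a)(y - a') with a = 2 - (3/7)*sqrt(21), a' = 2 + (3/7)*sqrt(21). At the order-1 pole a set g(y) = (y - a)*f(y) = [(11*y**2/20 + 37*y/6 + 7/8)/(y - 9)**2] / (y - a').
Simple pole: residue = g(a) at a = 2 - (3/7)*sqrt(21), which is 404341/2396544 - (4052417/107844480)*sqrt(21).

The residue is 404341/2396544 - (4052417/107844480)*sqrt(21).


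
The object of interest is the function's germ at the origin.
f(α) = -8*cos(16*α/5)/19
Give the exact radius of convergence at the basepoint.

The radius of convergence is infinite.

The factor cos(16*α/5) is entire and contributes no finite singular point.
The polynomial part has no poles.
No finite singular points: the Taylor series at 0 converges everywhere.


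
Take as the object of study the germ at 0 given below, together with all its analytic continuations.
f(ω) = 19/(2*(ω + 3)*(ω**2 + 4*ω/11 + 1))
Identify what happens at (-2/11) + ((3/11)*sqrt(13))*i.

The denominator factor ω**2 + 4*ω/11 + 1 vanishes at (-2/11) + ((3/11)*sqrt(13))*i and appears to the power 1; the numerator there equals 19/2, nonzero, and no other factor vanishes.
Hence a pole whose order is the multiplicity, 1.

The point is a pole of order 1.


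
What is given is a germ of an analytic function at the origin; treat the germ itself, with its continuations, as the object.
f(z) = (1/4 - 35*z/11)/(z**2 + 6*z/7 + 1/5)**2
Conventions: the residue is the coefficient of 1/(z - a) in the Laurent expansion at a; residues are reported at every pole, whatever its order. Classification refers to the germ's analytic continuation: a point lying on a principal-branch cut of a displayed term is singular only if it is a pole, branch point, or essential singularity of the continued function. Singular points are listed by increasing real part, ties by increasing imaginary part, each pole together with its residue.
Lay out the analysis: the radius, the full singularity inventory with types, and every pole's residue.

Radius of convergence at 0: (1/5)*sqrt(5).
At (-3/7) - ((2/35)*sqrt(5))*i: a pole of order 2; residue ((121765/1408)*sqrt(5))*i.
At (-3/7) + ((2/35)*sqrt(5))*i: a pole of order 2; residue -((121765/1408)*sqrt(5))*i.

Denominator factor (z**2 + 6*z/7 + 1/5)^2: discriminant -16/245, complex-conjugate roots (-3/7) + ((2/35)*sqrt(5))*i and (-3/7) - ((2/35)*sqrt(5))*i; poles of order 2, moduli (1/5)*sqrt(5) and (1/5)*sqrt(5).
The radius of convergence is the smallest modulus among the singular points: (1/5)*sqrt(5).
The factor z**2 + 6*z/7 + 1/5 splits as (z - a)(z - a') with a = (-3/7) - ((2/35)*sqrt(5))*i, a' = (-3/7) + ((2/35)*sqrt(5))*i. At the order-2 pole a set g(z) = (z - a)^2*f(z) = [1/4 - 35*z/11] / (z - a')^2.
Order-2 pole: residue = g'(a); g'((-3/7) - ((2/35)*sqrt(5))*i) = ((121765/1408)*sqrt(5))*i, so the residue is ((121765/1408)*sqrt(5))*i.
The factor z**2 + 6*z/7 + 1/5 splits as (z - a)(z - a') with a = (-3/7) + ((2/35)*sqrt(5))*i, a' = (-3/7) - ((2/35)*sqrt(5))*i. At the order-2 pole a set g(z) = (z - a)^2*f(z) = [1/4 - 35*z/11] / (z - a')^2.
Order-2 pole: residue = g'(a); g'((-3/7) + ((2/35)*sqrt(5))*i) = -((121765/1408)*sqrt(5))*i, so the residue is -((121765/1408)*sqrt(5))*i.
List the singular points by increasing real part (a conjugate pair: the negative imaginary part first).


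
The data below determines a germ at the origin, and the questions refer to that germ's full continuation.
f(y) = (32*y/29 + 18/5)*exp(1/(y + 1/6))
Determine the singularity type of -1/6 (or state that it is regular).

The point is an essential singularity.

The exponent 1/(y - (-1/6)) has a pole at -1/6, so exp(1/(y - (-1/6))) takes every nonzero value near it: an essential singularity (not a pole of any order).


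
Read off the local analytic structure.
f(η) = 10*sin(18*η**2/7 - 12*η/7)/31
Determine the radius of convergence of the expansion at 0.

The radius of convergence is infinite.

The factor -sin(18*η**2/7 - 12*η/7) is entire and contributes no finite singular point.
The polynomial part has no poles.
No finite singular points: the Taylor series at 0 converges everywhere.


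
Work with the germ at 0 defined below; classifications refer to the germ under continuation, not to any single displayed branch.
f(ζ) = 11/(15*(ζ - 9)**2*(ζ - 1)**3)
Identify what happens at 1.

The point is a pole of order 3.

The denominator factor ζ - 1 vanishes at 1 and appears to the power 3; the numerator there equals 11/15, nonzero, and no other factor vanishes.
Hence a pole whose order is the multiplicity, 3.


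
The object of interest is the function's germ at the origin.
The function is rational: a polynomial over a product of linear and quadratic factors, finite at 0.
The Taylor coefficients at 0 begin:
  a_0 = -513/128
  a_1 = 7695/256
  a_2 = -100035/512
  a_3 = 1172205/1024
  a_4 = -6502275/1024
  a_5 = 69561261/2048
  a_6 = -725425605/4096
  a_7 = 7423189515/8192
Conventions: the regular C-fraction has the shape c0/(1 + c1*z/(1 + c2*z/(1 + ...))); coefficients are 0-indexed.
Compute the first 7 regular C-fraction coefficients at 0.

Taylor coefficients (read off): a_0 = -513/128, a_1 = 7695/256, a_2 = -100035/512, a_3 = 1172205/1024, a_4 = -6502275/1024, a_5 = 69561261/2048, a_6 = -725425605/4096.
c0 = a_0 = -513/128. Peel one level at a time: if S = 1 + c*z/S' with S'(0) = 1, then c is the z-coefficient of S and S' = c*z/(S - 1).
S_1 = c0/f = 1 + (15/2)*z + (15/2)*z^2 + ...; c1 = 15/2.
S_2 = c1*z/(S_1 - 1) = 1 + (-1)*z + (25/6)*z^2 + ...; c2 = -1.
S_3 = c2*z/(S_2 - 1) = 1 + (25/6)*z + (587/72)*z^2 + ...; c3 = 25/6.
S_4 = c3*z/(S_3 - 1) = 1 + (-587/300)*z + (-30707/30000)*z^2 + ...; c4 = -587/300.
S_5 = c4*z/(S_4 - 1) = 1 + (-30707/58700)*z + (2797173/68913800)*z^2 + ...; c5 = -30707/58700.
S_6 = c5*z/(S_5 - 1) = 1 + (2797173/36050018)*z + ...; c6 = 2797173/36050018.

The regular C-fraction coefficients are [-513/128, 15/2, -1, 25/6, -587/300, -30707/58700, 2797173/36050018].


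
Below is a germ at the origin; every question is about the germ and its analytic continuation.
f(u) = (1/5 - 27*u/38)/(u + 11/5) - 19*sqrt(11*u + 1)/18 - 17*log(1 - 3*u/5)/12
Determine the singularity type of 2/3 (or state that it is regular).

Denominator factors: u + 11/5 = 43/15 at u = 2/3 — none vanishes.
Branch term sqrt(1 - u/(-1/11)): argument at 2/3 is 25/3, nonzero, so 2/3 is not its branch point (a point on a principal cut is still regular for the continued germ).
Branch term log(1 - u/(5/3)): argument at 2/3 is 3/5, nonzero, so 2/3 is not its branch point (a point on a principal cut is still regular for the continued germ).
So the germ continues analytically to 2/3.

The point is a regular point.


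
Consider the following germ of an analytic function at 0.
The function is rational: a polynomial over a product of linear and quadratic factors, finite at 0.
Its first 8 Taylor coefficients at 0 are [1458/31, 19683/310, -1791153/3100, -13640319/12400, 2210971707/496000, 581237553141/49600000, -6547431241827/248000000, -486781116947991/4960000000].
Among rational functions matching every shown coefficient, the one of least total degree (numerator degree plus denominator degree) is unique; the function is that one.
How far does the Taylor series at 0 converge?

The radius of convergence is (1/3)*sqrt(2).

No rational of total degree below 6 reproduces all 8 coefficients; solving the [0/6] Pade equations on them gives f(u) = 16/(31*(u**2 - u/10 + 2/9)**3), whose expansion matches every shown term.
Denominator factor (u**2 - u/10 + 2/9)^3: discriminant -791/900, complex-conjugate roots (1/20) + ((1/60)*sqrt(791))*i and (1/20) - ((1/60)*sqrt(791))*i; poles of order 3, moduli (1/3)*sqrt(2) and (1/3)*sqrt(2).
The radius of convergence is the smallest modulus among the singular points: (1/3)*sqrt(2).


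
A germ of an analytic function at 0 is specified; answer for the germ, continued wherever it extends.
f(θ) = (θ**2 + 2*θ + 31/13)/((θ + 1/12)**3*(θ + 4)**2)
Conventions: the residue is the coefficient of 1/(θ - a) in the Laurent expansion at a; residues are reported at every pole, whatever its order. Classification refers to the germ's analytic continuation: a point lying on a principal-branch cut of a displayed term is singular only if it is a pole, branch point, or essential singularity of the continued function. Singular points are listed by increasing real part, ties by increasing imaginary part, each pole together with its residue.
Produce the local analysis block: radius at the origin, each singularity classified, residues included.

Radius of convergence at 0: 1/12.
At -4: a pole of order 2; residue -2063232/63435853.
At -1/12: a pole of order 3; residue 2063232/63435853.

Denominator factor (θ + 1/12)^3: pole of order 3 at -1/12, modulus 1/12.
Denominator factor (θ + 4)^2: pole of order 2 at -4, modulus 4.
The radius of convergence is the smallest modulus among the singular points: 1/12.
At the order-2 pole -4 set g(θ) = (θ - (-4))^2*f(θ) = (θ**2 + 2*θ + 31/13)/(θ + 1/12)**3.
Order-2 pole: residue = g'(a); g'(-4) = -2063232/63435853, so the residue is -2063232/63435853.
At the order-3 pole -1/12 set g(θ) = (θ - (-1/12))^3*f(θ) = (θ**2 + 2*θ + 31/13)/(θ + 4)**2.
Order-3 pole: residue = g''(a)/2; g''(-1/12) = 4126464/63435853, so the residue is 2063232/63435853.
List the singular points by increasing real part (a conjugate pair: the negative imaginary part first).


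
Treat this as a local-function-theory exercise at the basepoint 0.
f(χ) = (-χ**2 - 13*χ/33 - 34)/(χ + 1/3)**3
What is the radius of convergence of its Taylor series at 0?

The radius of convergence is 1/3.

Denominator factor (χ + 1/3)^3: pole of order 3 at -1/3, modulus 1/3.
The radius of convergence is the smallest modulus among the singular points: 1/3.


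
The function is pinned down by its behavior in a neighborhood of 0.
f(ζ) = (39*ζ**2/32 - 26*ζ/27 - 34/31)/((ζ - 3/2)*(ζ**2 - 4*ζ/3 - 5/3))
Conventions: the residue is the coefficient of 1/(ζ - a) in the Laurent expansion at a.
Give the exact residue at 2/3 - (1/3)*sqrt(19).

The residue is 17209/25296 - (408857/2883744)*sqrt(19).

The factor ζ**2 - 4*ζ/3 - 5/3 splits as (ζ - a)(ζ - a') with a = 2/3 - (1/3)*sqrt(19), a' = 2/3 + (1/3)*sqrt(19). At the order-1 pole a set g(ζ) = (ζ - a)*f(ζ) = [(39*ζ**2/32 - 26*ζ/27 - 34/31)/(ζ - 3/2)] / (ζ - a').
Simple pole: residue = g(a) at a = 2/3 - (1/3)*sqrt(19), which is 17209/25296 - (408857/2883744)*sqrt(19).


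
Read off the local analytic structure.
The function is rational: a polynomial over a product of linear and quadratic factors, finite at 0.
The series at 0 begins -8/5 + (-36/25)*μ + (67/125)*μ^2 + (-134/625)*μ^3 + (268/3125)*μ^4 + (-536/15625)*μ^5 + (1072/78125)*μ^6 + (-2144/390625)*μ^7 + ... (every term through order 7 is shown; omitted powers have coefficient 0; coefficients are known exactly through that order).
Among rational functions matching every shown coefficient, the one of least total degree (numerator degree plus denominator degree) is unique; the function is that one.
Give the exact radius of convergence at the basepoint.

The radius of convergence is 5/2.

No rational of total degree below 3 reproduces all 8 coefficients; solving the [2/1] Pade equations on them gives f(μ) = (-μ**2/10 - 26*μ/5 - 4)/(μ + 5/2), whose expansion matches every shown term.
Denominator factor (μ + 5/2): pole of order 1 at -5/2, modulus 5/2.
The radius of convergence is the smallest modulus among the singular points: 5/2.


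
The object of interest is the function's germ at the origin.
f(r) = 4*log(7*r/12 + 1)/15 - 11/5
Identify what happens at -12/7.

The term (4/15)*log(1 - r/(-12/7)) has argument 1 - -12/7/(-12/7) = 0 at -12/7: a logarithmic (infinitely-sheeted) branch point; the remaining terms are analytic or single-valued there.

The point is a logarithmic branch point.


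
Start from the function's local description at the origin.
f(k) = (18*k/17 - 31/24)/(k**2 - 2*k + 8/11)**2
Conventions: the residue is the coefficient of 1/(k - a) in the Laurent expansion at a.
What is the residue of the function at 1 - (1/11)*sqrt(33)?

The residue is -(1045/14688)*sqrt(33).

The factor k**2 - 2*k + 8/11 splits as (k - a)(k - a') with a = 1 - (1/11)*sqrt(33), a' = 1 + (1/11)*sqrt(33). At the order-2 pole a set g(k) = (k - a)^2*f(k) = [18*k/17 - 31/24] / (k - a')^2.
Order-2 pole: residue = g'(a); g'(1 - (1/11)*sqrt(33)) = -(1045/14688)*sqrt(33), so the residue is -(1045/14688)*sqrt(33).


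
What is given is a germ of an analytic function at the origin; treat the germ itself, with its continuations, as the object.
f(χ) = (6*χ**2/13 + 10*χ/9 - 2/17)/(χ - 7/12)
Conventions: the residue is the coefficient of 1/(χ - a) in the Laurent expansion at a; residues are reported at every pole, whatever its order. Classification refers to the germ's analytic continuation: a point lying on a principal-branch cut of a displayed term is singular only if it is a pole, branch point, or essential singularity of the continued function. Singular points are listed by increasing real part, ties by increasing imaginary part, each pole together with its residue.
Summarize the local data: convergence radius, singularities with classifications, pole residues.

Radius of convergence at 0: 7/12.
At 7/12: a pole of order 1; residue 32821/47736.

Denominator factor (χ - 7/12): pole of order 1 at 7/12, modulus 7/12.
The radius of convergence is the smallest modulus among the singular points: 7/12.
At the order-1 pole 7/12 set g(χ) = (χ - (7/12))*f(χ) = 6*χ**2/13 + 10*χ/9 - 2/17.
Simple pole: residue = g(a) at a = 7/12, which is 32821/47736.


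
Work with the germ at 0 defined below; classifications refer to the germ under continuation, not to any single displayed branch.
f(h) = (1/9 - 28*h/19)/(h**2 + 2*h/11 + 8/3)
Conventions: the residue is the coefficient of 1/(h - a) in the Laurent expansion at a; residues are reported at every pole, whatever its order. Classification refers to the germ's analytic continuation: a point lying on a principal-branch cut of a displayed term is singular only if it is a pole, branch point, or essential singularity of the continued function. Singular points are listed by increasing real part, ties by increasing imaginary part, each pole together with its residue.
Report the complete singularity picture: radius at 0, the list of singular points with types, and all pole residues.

Radius of convergence at 0: (2/3)*sqrt(6).
At (-1/11) - ((1/33)*sqrt(2895))*i: a pole of order 1; residue (-14/19) + ((461/330030)*sqrt(2895))*i.
At (-1/11) + ((1/33)*sqrt(2895))*i: a pole of order 1; residue (-14/19) - ((461/330030)*sqrt(2895))*i.

Denominator factor (h**2 + 2*h/11 + 8/3): discriminant -3860/363, complex-conjugate roots (-1/11) + ((1/33)*sqrt(2895))*i and (-1/11) - ((1/33)*sqrt(2895))*i; poles of order 1, moduli (2/3)*sqrt(6) and (2/3)*sqrt(6).
The radius of convergence is the smallest modulus among the singular points: (2/3)*sqrt(6).
The factor h**2 + 2*h/11 + 8/3 splits as (h - a)(h - a') with a = (-1/11) - ((1/33)*sqrt(2895))*i, a' = (-1/11) + ((1/33)*sqrt(2895))*i. At the order-1 pole a set g(h) = (h - a)*f(h) = [1/9 - 28*h/19] / (h - a').
Simple pole: residue = g(a) at a = (-1/11) - ((1/33)*sqrt(2895))*i, which is (-14/19) + ((461/330030)*sqrt(2895))*i.
The factor h**2 + 2*h/11 + 8/3 splits as (h - a)(h - a') with a = (-1/11) + ((1/33)*sqrt(2895))*i, a' = (-1/11) - ((1/33)*sqrt(2895))*i. At the order-1 pole a set g(h) = (h - a)*f(h) = [1/9 - 28*h/19] / (h - a').
Simple pole: residue = g(a) at a = (-1/11) + ((1/33)*sqrt(2895))*i, which is (-14/19) - ((461/330030)*sqrt(2895))*i.
List the singular points by increasing real part (a conjugate pair: the negative imaginary part first).


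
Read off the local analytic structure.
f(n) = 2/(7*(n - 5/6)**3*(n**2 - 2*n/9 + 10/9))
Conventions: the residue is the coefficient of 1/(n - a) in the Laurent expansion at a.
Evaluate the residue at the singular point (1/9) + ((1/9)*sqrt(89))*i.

The residue is (-587088/37515625) - ((22719528/3338890625)*sqrt(89))*i.

The factor n**2 - 2*n/9 + 10/9 splits as (n - a)(n - a') with a = (1/9) + ((1/9)*sqrt(89))*i, a' = (1/9) - ((1/9)*sqrt(89))*i. At the order-1 pole a set g(n) = (n - a)*f(n) = [2/(7*(n - 5/6)**3)] / (n - a').
Simple pole: residue = g(a) at a = (1/9) + ((1/9)*sqrt(89))*i, which is (-587088/37515625) - ((22719528/3338890625)*sqrt(89))*i.


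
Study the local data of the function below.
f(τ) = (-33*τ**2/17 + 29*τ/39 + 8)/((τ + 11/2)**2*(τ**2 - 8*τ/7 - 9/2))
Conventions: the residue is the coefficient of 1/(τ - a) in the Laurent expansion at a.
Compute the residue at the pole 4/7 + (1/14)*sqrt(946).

The factor τ**2 - 8*τ/7 - 9/2 splits as (τ - a)(τ - a') with a = 4/7 + (1/14)*sqrt(946), a' = 4/7 - (1/14)*sqrt(946). At the order-1 pole a set g(τ) = (τ - a)*f(τ) = [(-33*τ**2/17 + 29*τ/39 + 8)/(τ + 11/2)**2] / (τ - a').
Simple pole: residue = g(a) at a = 4/7 + (1/14)*sqrt(946), which is -10999870/533455767 + (37571345/252324577791)*sqrt(946).

The residue is -10999870/533455767 + (37571345/252324577791)*sqrt(946).


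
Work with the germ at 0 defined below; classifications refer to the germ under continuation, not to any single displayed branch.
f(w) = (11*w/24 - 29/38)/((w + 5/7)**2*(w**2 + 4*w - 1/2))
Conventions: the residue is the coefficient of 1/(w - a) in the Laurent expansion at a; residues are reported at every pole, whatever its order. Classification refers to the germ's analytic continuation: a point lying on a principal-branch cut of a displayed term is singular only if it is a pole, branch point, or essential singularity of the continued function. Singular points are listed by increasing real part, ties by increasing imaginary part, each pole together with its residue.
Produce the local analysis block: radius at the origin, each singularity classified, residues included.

Radius of convergence at 0: -2 + (3/2)*sqrt(2).
At -2 - (3/2)*sqrt(2): a pole of order 1; residue -364805/3943944 + (306103/2957958)*sqrt(2).
At -5/7: a pole of order 2; residue 364805/1971972.
At -2 + (3/2)*sqrt(2): a pole of order 1; residue -364805/3943944 - (306103/2957958)*sqrt(2).


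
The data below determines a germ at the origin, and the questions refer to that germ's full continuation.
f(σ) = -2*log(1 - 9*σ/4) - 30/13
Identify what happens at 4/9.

The term (-2)*log(1 - σ/(4/9)) has argument 1 - 4/9/(4/9) = 0 at 4/9: a logarithmic (infinitely-sheeted) branch point; the remaining terms are analytic or single-valued there.

The point is a logarithmic branch point.


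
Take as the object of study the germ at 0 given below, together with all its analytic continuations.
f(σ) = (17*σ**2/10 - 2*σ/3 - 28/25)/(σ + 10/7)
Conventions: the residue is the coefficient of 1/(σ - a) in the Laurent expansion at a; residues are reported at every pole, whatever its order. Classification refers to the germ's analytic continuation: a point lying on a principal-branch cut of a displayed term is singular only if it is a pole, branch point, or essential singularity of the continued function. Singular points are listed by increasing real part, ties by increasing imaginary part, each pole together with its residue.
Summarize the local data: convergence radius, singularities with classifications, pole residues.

Denominator factor (σ + 10/7): pole of order 1 at -10/7, modulus 10/7.
The radius of convergence is the smallest modulus among the singular points: 10/7.
At the order-1 pole -10/7 set g(σ) = (σ - (-10/7))*f(σ) = 17*σ**2/10 - 2*σ/3 - 28/25.
Simple pole: residue = g(a) at a = -10/7, which is 12134/3675.

Radius of convergence at 0: 10/7.
At -10/7: a pole of order 1; residue 12134/3675.


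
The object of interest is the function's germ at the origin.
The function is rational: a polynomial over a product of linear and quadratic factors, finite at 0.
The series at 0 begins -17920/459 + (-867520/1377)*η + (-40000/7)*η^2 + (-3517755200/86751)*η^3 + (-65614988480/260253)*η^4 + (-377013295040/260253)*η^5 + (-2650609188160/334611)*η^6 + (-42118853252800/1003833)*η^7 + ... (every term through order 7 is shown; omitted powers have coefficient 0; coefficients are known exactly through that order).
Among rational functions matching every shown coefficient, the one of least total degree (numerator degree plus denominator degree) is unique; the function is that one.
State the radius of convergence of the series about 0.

No rational of total degree below 6 reproduces all 8 coefficients; solving the [2/4] Pade equations on them gives f(η) = (6*η**2/7 - 31*η/24 - 7/17)/((η - 3/8)**3*(η - 1/5)), whose expansion matches every shown term.
Denominator factor (η - 3/8)^3: pole of order 3 at 3/8, modulus 3/8.
Denominator factor (η - 1/5): pole of order 1 at 1/5, modulus 1/5.
The radius of convergence is the smallest modulus among the singular points: 1/5.

The radius of convergence is 1/5.


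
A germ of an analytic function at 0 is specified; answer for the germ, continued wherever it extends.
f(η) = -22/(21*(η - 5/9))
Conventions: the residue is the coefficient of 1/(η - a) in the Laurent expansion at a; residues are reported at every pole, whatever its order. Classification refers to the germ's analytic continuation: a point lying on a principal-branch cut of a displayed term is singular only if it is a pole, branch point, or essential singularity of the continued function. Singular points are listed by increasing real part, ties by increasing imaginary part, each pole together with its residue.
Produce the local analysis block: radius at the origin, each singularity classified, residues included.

Denominator factor (η - 5/9): pole of order 1 at 5/9, modulus 5/9.
The radius of convergence is the smallest modulus among the singular points: 5/9.
At the order-1 pole 5/9 set g(η) = (η - (5/9))*f(η) = -22/21.
Simple pole: residue = g(a) at a = 5/9, which is -22/21.

Radius of convergence at 0: 5/9.
At 5/9: a pole of order 1; residue -22/21.
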